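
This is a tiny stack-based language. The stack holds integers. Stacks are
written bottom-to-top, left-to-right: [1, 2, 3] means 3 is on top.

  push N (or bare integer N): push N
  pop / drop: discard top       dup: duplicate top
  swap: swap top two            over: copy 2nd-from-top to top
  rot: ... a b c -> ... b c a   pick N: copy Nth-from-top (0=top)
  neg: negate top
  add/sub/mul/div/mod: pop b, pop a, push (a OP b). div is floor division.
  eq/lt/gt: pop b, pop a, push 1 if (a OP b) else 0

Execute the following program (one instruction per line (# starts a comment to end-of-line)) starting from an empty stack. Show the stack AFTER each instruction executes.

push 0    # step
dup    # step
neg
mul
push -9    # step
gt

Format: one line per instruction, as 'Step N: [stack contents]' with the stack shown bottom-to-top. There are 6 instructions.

Step 1: [0]
Step 2: [0, 0]
Step 3: [0, 0]
Step 4: [0]
Step 5: [0, -9]
Step 6: [1]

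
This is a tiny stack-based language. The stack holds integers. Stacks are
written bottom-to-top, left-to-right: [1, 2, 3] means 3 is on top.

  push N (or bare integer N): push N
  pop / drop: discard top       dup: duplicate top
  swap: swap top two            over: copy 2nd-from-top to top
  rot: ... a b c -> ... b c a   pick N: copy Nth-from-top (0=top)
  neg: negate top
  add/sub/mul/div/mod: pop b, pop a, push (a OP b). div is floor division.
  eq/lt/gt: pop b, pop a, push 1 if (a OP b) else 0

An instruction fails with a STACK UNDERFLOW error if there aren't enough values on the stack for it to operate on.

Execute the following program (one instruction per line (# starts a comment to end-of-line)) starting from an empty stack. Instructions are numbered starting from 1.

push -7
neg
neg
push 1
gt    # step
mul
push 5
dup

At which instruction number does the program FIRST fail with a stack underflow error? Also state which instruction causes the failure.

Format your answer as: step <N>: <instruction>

Answer: step 6: mul

Derivation:
Step 1 ('push -7'): stack = [-7], depth = 1
Step 2 ('neg'): stack = [7], depth = 1
Step 3 ('neg'): stack = [-7], depth = 1
Step 4 ('push 1'): stack = [-7, 1], depth = 2
Step 5 ('gt'): stack = [0], depth = 1
Step 6 ('mul'): needs 2 value(s) but depth is 1 — STACK UNDERFLOW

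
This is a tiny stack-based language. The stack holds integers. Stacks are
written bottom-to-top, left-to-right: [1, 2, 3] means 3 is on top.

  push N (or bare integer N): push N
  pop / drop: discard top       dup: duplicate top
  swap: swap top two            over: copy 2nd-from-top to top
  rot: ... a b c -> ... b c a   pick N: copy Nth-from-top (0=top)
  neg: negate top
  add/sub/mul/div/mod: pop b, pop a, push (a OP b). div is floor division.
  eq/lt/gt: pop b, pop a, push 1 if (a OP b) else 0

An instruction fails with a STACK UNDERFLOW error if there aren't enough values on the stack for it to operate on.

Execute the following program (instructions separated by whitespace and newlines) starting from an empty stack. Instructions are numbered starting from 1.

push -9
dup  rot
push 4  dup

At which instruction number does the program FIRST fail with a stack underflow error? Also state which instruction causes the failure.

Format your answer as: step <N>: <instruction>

Step 1 ('push -9'): stack = [-9], depth = 1
Step 2 ('dup'): stack = [-9, -9], depth = 2
Step 3 ('rot'): needs 3 value(s) but depth is 2 — STACK UNDERFLOW

Answer: step 3: rot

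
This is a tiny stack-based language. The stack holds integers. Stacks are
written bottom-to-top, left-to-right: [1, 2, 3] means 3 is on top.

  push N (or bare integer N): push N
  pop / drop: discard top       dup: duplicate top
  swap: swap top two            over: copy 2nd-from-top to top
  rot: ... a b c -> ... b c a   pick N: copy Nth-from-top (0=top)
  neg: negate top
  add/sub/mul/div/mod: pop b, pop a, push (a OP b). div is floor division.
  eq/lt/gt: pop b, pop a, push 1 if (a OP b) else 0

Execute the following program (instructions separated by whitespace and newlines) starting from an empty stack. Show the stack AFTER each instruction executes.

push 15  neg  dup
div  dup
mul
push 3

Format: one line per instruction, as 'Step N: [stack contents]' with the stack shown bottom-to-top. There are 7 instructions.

Step 1: [15]
Step 2: [-15]
Step 3: [-15, -15]
Step 4: [1]
Step 5: [1, 1]
Step 6: [1]
Step 7: [1, 3]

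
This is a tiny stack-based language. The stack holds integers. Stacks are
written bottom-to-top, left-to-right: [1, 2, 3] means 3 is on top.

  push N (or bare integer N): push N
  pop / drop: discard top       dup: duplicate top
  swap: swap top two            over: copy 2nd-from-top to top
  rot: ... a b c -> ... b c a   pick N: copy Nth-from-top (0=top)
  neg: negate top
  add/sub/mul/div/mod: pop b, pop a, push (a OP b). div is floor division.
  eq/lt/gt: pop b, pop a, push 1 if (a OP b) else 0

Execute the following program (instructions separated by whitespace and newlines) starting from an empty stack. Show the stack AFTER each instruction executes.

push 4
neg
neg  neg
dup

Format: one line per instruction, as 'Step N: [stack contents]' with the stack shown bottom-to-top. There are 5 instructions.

Step 1: [4]
Step 2: [-4]
Step 3: [4]
Step 4: [-4]
Step 5: [-4, -4]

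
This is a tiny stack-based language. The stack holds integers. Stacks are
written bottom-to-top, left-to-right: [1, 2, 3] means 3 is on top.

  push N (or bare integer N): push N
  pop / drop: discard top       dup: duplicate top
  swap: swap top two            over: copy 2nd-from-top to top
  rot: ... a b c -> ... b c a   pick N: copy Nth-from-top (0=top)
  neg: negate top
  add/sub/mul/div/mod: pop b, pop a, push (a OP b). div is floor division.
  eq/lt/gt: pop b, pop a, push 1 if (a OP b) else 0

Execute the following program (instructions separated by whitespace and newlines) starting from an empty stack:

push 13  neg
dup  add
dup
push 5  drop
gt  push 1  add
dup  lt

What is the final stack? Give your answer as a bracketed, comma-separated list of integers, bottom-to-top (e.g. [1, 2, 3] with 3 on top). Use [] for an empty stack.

After 'push 13': [13]
After 'neg': [-13]
After 'dup': [-13, -13]
After 'add': [-26]
After 'dup': [-26, -26]
After 'push 5': [-26, -26, 5]
After 'drop': [-26, -26]
After 'gt': [0]
After 'push 1': [0, 1]
After 'add': [1]
After 'dup': [1, 1]
After 'lt': [0]

Answer: [0]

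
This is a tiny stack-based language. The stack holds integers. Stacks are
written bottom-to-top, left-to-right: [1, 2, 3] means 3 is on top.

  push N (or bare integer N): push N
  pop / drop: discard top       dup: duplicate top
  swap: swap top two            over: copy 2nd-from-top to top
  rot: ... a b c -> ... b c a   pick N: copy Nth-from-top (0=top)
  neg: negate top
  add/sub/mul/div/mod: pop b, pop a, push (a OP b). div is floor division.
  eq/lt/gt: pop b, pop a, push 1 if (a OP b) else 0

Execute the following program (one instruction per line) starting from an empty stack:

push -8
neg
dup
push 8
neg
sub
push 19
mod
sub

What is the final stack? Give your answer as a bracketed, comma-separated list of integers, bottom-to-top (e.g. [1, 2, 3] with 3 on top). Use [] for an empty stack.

Answer: [-8]

Derivation:
After 'push -8': [-8]
After 'neg': [8]
After 'dup': [8, 8]
After 'push 8': [8, 8, 8]
After 'neg': [8, 8, -8]
After 'sub': [8, 16]
After 'push 19': [8, 16, 19]
After 'mod': [8, 16]
After 'sub': [-8]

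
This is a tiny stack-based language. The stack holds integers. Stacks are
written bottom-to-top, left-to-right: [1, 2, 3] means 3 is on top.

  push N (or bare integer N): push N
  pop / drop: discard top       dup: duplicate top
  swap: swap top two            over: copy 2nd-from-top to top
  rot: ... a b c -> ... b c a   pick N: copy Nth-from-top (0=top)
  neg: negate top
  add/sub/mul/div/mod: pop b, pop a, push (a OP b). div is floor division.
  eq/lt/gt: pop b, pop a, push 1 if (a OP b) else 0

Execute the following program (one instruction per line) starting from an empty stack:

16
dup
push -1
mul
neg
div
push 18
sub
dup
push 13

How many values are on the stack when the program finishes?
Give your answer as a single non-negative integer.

Answer: 3

Derivation:
After 'push 16': stack = [16] (depth 1)
After 'dup': stack = [16, 16] (depth 2)
After 'push -1': stack = [16, 16, -1] (depth 3)
After 'mul': stack = [16, -16] (depth 2)
After 'neg': stack = [16, 16] (depth 2)
After 'div': stack = [1] (depth 1)
After 'push 18': stack = [1, 18] (depth 2)
After 'sub': stack = [-17] (depth 1)
After 'dup': stack = [-17, -17] (depth 2)
After 'push 13': stack = [-17, -17, 13] (depth 3)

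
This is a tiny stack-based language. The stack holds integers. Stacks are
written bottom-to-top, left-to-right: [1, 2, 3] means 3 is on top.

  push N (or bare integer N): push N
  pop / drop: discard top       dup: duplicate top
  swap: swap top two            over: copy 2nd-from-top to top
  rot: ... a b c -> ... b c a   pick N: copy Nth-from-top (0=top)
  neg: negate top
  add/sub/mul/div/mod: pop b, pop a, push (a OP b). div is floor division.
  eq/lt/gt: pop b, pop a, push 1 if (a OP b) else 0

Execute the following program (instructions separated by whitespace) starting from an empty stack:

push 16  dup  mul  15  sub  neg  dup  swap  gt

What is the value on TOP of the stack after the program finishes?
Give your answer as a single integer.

Answer: 0

Derivation:
After 'push 16': [16]
After 'dup': [16, 16]
After 'mul': [256]
After 'push 15': [256, 15]
After 'sub': [241]
After 'neg': [-241]
After 'dup': [-241, -241]
After 'swap': [-241, -241]
After 'gt': [0]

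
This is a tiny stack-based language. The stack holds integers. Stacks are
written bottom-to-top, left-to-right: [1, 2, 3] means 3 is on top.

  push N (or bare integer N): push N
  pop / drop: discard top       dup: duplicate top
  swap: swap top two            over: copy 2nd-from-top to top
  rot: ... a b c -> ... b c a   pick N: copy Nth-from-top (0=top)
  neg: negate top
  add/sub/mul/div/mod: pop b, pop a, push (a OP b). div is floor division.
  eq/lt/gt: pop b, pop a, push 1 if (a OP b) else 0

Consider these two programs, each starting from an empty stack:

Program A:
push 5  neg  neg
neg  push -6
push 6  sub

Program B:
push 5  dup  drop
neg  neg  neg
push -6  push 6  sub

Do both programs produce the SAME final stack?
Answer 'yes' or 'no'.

Answer: yes

Derivation:
Program A trace:
  After 'push 5': [5]
  After 'neg': [-5]
  After 'neg': [5]
  After 'neg': [-5]
  After 'push -6': [-5, -6]
  After 'push 6': [-5, -6, 6]
  After 'sub': [-5, -12]
Program A final stack: [-5, -12]

Program B trace:
  After 'push 5': [5]
  After 'dup': [5, 5]
  After 'drop': [5]
  After 'neg': [-5]
  After 'neg': [5]
  After 'neg': [-5]
  After 'push -6': [-5, -6]
  After 'push 6': [-5, -6, 6]
  After 'sub': [-5, -12]
Program B final stack: [-5, -12]
Same: yes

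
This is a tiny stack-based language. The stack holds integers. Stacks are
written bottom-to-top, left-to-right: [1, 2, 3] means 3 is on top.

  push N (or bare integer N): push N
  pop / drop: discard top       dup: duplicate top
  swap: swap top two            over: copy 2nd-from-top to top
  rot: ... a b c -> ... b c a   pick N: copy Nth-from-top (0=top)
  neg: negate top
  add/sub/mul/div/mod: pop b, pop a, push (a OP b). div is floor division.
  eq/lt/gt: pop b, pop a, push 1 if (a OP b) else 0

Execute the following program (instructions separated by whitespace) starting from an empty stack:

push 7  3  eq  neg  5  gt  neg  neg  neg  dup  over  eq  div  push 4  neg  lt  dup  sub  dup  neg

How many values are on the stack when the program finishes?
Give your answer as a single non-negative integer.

After 'push 7': stack = [7] (depth 1)
After 'push 3': stack = [7, 3] (depth 2)
After 'eq': stack = [0] (depth 1)
After 'neg': stack = [0] (depth 1)
After 'push 5': stack = [0, 5] (depth 2)
After 'gt': stack = [0] (depth 1)
After 'neg': stack = [0] (depth 1)
After 'neg': stack = [0] (depth 1)
After 'neg': stack = [0] (depth 1)
After 'dup': stack = [0, 0] (depth 2)
After 'over': stack = [0, 0, 0] (depth 3)
After 'eq': stack = [0, 1] (depth 2)
After 'div': stack = [0] (depth 1)
After 'push 4': stack = [0, 4] (depth 2)
After 'neg': stack = [0, -4] (depth 2)
After 'lt': stack = [0] (depth 1)
After 'dup': stack = [0, 0] (depth 2)
After 'sub': stack = [0] (depth 1)
After 'dup': stack = [0, 0] (depth 2)
After 'neg': stack = [0, 0] (depth 2)

Answer: 2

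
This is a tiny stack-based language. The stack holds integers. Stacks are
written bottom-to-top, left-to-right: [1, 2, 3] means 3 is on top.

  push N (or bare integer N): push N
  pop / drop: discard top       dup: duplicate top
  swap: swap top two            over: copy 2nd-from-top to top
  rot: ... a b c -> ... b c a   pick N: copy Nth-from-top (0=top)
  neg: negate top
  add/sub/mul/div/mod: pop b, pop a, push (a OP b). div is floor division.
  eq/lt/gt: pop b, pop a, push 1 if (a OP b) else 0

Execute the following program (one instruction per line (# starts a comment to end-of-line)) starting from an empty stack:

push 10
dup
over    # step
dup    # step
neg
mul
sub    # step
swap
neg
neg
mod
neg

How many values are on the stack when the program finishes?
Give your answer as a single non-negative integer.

Answer: 1

Derivation:
After 'push 10': stack = [10] (depth 1)
After 'dup': stack = [10, 10] (depth 2)
After 'over': stack = [10, 10, 10] (depth 3)
After 'dup': stack = [10, 10, 10, 10] (depth 4)
After 'neg': stack = [10, 10, 10, -10] (depth 4)
After 'mul': stack = [10, 10, -100] (depth 3)
After 'sub': stack = [10, 110] (depth 2)
After 'swap': stack = [110, 10] (depth 2)
After 'neg': stack = [110, -10] (depth 2)
After 'neg': stack = [110, 10] (depth 2)
After 'mod': stack = [0] (depth 1)
After 'neg': stack = [0] (depth 1)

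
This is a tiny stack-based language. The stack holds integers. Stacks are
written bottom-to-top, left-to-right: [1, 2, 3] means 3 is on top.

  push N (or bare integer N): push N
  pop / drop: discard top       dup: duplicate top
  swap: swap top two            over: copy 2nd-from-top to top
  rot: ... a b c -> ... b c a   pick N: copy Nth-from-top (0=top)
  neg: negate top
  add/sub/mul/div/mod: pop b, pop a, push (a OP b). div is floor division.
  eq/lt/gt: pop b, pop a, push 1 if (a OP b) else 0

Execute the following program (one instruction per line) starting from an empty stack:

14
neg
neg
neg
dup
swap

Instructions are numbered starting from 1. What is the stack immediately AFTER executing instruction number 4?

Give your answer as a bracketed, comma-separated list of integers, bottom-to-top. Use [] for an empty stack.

Answer: [-14]

Derivation:
Step 1 ('14'): [14]
Step 2 ('neg'): [-14]
Step 3 ('neg'): [14]
Step 4 ('neg'): [-14]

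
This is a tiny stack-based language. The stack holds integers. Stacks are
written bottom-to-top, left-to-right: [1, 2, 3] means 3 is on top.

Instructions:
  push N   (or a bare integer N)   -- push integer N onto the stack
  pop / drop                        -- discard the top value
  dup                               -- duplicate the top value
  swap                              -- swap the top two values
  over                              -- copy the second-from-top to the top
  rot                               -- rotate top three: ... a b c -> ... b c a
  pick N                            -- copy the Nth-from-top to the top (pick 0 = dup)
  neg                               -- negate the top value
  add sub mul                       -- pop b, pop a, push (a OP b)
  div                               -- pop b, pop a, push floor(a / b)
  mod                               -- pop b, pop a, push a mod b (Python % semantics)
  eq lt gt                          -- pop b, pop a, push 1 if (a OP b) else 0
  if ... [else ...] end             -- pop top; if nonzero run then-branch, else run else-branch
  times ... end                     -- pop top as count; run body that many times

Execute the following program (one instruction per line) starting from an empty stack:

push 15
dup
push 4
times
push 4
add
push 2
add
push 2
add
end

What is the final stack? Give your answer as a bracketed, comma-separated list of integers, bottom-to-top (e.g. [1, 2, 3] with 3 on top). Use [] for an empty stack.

After 'push 15': [15]
After 'dup': [15, 15]
After 'push 4': [15, 15, 4]
After 'times': [15, 15]
After 'push 4': [15, 15, 4]
After 'add': [15, 19]
After 'push 2': [15, 19, 2]
After 'add': [15, 21]
After 'push 2': [15, 21, 2]
After 'add': [15, 23]
After 'push 4': [15, 23, 4]
After 'add': [15, 27]
  ...
After 'push 4': [15, 31, 4]
After 'add': [15, 35]
After 'push 2': [15, 35, 2]
After 'add': [15, 37]
After 'push 2': [15, 37, 2]
After 'add': [15, 39]
After 'push 4': [15, 39, 4]
After 'add': [15, 43]
After 'push 2': [15, 43, 2]
After 'add': [15, 45]
After 'push 2': [15, 45, 2]
After 'add': [15, 47]

Answer: [15, 47]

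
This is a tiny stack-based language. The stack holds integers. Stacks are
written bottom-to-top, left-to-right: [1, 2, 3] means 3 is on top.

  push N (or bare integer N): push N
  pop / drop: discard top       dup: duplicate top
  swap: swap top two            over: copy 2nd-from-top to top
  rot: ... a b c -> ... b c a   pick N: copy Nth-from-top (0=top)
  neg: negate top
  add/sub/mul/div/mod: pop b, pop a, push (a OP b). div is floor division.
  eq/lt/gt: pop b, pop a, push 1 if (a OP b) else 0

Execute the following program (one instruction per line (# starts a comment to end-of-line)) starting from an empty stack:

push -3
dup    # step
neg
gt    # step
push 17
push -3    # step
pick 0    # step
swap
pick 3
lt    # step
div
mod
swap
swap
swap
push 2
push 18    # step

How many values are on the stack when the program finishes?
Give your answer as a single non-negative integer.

Answer: 4

Derivation:
After 'push -3': stack = [-3] (depth 1)
After 'dup': stack = [-3, -3] (depth 2)
After 'neg': stack = [-3, 3] (depth 2)
After 'gt': stack = [0] (depth 1)
After 'push 17': stack = [0, 17] (depth 2)
After 'push -3': stack = [0, 17, -3] (depth 3)
After 'pick 0': stack = [0, 17, -3, -3] (depth 4)
After 'swap': stack = [0, 17, -3, -3] (depth 4)
After 'pick 3': stack = [0, 17, -3, -3, 0] (depth 5)
After 'lt': stack = [0, 17, -3, 1] (depth 4)
After 'div': stack = [0, 17, -3] (depth 3)
After 'mod': stack = [0, -1] (depth 2)
After 'swap': stack = [-1, 0] (depth 2)
After 'swap': stack = [0, -1] (depth 2)
After 'swap': stack = [-1, 0] (depth 2)
After 'push 2': stack = [-1, 0, 2] (depth 3)
After 'push 18': stack = [-1, 0, 2, 18] (depth 4)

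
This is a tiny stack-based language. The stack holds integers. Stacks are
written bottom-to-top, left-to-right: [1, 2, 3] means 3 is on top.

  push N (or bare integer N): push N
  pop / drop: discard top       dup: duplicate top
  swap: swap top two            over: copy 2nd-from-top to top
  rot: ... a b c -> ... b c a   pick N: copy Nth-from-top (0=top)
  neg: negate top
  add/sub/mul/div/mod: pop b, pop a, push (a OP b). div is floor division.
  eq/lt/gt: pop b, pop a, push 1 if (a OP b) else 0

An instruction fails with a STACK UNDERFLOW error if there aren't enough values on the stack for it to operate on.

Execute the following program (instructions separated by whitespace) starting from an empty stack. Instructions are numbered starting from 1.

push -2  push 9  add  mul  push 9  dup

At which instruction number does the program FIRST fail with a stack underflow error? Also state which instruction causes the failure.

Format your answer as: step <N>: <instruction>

Answer: step 4: mul

Derivation:
Step 1 ('push -2'): stack = [-2], depth = 1
Step 2 ('push 9'): stack = [-2, 9], depth = 2
Step 3 ('add'): stack = [7], depth = 1
Step 4 ('mul'): needs 2 value(s) but depth is 1 — STACK UNDERFLOW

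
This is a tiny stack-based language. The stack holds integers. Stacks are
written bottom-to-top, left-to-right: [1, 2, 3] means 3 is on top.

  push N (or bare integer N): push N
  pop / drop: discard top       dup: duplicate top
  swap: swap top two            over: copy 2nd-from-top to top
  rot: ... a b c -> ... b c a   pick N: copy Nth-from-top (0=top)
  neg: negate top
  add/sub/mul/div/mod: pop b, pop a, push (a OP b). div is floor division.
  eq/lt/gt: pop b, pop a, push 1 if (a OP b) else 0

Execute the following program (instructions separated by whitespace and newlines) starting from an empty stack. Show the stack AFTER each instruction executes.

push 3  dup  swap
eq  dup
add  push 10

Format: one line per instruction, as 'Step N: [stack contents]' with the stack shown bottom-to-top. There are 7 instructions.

Step 1: [3]
Step 2: [3, 3]
Step 3: [3, 3]
Step 4: [1]
Step 5: [1, 1]
Step 6: [2]
Step 7: [2, 10]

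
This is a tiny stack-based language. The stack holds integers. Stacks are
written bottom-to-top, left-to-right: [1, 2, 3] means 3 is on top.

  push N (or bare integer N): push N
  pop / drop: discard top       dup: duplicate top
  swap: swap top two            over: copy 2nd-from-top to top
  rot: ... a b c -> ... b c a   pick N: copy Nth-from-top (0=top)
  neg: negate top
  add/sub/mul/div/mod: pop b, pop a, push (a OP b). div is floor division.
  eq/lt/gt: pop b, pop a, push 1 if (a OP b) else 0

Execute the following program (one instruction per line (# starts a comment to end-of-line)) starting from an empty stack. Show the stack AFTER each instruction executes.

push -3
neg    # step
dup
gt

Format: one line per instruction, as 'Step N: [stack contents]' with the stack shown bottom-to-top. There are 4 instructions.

Step 1: [-3]
Step 2: [3]
Step 3: [3, 3]
Step 4: [0]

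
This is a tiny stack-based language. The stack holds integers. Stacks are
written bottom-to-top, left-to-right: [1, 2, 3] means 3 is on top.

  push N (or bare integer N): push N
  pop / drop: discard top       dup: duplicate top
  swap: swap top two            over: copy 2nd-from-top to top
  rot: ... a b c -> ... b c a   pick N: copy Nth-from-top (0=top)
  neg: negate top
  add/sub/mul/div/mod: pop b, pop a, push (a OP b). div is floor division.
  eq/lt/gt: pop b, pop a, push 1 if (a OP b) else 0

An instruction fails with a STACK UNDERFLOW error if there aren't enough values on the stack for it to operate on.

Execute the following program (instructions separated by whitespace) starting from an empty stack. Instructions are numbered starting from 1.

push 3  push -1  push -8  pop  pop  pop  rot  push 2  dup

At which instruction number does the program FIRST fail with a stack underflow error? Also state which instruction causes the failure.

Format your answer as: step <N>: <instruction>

Answer: step 7: rot

Derivation:
Step 1 ('push 3'): stack = [3], depth = 1
Step 2 ('push -1'): stack = [3, -1], depth = 2
Step 3 ('push -8'): stack = [3, -1, -8], depth = 3
Step 4 ('pop'): stack = [3, -1], depth = 2
Step 5 ('pop'): stack = [3], depth = 1
Step 6 ('pop'): stack = [], depth = 0
Step 7 ('rot'): needs 3 value(s) but depth is 0 — STACK UNDERFLOW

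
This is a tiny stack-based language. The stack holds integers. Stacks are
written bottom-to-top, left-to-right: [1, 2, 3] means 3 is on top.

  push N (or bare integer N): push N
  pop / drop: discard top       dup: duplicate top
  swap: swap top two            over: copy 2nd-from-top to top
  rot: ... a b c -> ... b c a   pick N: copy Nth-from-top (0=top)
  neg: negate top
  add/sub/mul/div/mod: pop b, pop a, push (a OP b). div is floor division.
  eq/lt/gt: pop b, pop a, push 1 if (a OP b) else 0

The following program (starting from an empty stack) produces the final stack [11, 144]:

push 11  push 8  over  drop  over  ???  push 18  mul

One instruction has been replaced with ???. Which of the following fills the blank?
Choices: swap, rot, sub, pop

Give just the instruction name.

Answer: pop

Derivation:
Stack before ???: [11, 8, 11]
Stack after ???:  [11, 8]
Checking each choice:
  swap: produces [11, 11, 144]
  rot: produces [8, 11, 198]
  sub: produces [11, -54]
  pop: MATCH


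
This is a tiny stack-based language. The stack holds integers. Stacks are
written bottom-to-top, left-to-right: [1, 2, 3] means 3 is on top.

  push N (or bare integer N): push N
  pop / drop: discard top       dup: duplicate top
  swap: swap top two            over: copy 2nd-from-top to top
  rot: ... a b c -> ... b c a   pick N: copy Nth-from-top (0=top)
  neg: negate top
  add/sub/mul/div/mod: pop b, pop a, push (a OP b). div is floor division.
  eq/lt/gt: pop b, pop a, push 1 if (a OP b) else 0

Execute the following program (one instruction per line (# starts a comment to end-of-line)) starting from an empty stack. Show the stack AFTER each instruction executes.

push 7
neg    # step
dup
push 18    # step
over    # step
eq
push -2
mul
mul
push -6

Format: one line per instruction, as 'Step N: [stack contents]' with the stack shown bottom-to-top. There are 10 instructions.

Step 1: [7]
Step 2: [-7]
Step 3: [-7, -7]
Step 4: [-7, -7, 18]
Step 5: [-7, -7, 18, -7]
Step 6: [-7, -7, 0]
Step 7: [-7, -7, 0, -2]
Step 8: [-7, -7, 0]
Step 9: [-7, 0]
Step 10: [-7, 0, -6]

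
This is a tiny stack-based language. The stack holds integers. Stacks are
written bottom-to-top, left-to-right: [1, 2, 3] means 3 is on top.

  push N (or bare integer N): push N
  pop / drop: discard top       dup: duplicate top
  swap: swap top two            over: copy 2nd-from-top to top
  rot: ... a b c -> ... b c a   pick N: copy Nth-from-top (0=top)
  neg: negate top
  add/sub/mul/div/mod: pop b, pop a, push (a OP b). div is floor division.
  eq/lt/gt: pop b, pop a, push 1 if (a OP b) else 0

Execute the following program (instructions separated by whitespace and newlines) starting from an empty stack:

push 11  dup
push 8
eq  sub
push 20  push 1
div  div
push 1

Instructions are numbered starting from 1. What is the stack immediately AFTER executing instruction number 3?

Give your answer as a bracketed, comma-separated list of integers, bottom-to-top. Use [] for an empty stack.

Answer: [11, 11, 8]

Derivation:
Step 1 ('push 11'): [11]
Step 2 ('dup'): [11, 11]
Step 3 ('push 8'): [11, 11, 8]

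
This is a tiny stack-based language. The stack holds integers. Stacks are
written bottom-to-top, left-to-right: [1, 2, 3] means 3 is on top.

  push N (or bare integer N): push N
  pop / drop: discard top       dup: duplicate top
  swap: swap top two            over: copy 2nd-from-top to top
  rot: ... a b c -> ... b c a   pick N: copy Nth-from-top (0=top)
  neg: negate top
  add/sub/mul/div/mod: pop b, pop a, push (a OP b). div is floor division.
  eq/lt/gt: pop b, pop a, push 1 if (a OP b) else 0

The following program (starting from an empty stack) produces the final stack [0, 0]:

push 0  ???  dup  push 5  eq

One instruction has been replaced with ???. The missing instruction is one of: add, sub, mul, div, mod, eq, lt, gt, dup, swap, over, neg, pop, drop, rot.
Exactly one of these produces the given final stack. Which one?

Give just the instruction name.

Answer: neg

Derivation:
Stack before ???: [0]
Stack after ???:  [0]
The instruction that transforms [0] -> [0] is: neg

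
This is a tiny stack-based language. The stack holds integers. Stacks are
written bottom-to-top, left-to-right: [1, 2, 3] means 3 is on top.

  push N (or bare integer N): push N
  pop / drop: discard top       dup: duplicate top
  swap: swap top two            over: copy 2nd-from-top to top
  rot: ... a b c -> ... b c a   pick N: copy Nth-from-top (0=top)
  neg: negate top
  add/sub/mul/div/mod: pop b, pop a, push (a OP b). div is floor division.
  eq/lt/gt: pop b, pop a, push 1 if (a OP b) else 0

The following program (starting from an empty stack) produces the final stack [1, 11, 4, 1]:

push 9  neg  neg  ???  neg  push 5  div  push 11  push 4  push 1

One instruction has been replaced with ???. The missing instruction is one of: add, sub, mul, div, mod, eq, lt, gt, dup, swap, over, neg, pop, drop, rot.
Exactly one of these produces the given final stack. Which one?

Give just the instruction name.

Answer: neg

Derivation:
Stack before ???: [9]
Stack after ???:  [-9]
The instruction that transforms [9] -> [-9] is: neg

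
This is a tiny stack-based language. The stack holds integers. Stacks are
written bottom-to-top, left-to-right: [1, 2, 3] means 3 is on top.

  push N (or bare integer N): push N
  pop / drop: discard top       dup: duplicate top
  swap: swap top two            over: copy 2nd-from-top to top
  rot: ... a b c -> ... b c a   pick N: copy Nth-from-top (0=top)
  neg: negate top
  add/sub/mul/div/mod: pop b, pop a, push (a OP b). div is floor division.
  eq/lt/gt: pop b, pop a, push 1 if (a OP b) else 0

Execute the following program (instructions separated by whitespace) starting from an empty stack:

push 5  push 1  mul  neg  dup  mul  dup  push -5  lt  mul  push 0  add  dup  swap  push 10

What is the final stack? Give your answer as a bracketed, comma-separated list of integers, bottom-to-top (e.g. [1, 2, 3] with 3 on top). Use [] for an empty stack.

After 'push 5': [5]
After 'push 1': [5, 1]
After 'mul': [5]
After 'neg': [-5]
After 'dup': [-5, -5]
After 'mul': [25]
After 'dup': [25, 25]
After 'push -5': [25, 25, -5]
After 'lt': [25, 0]
After 'mul': [0]
After 'push 0': [0, 0]
After 'add': [0]
After 'dup': [0, 0]
After 'swap': [0, 0]
After 'push 10': [0, 0, 10]

Answer: [0, 0, 10]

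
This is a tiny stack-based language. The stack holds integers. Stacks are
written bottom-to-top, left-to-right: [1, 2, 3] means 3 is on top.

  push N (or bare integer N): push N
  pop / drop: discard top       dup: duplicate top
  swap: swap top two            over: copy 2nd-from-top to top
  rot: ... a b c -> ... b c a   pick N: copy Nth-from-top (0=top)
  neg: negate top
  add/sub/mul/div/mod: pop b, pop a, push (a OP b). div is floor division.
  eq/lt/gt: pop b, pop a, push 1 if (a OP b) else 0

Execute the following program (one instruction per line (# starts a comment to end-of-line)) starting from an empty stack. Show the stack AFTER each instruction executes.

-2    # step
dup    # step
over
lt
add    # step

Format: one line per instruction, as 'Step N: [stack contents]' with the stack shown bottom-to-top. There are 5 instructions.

Step 1: [-2]
Step 2: [-2, -2]
Step 3: [-2, -2, -2]
Step 4: [-2, 0]
Step 5: [-2]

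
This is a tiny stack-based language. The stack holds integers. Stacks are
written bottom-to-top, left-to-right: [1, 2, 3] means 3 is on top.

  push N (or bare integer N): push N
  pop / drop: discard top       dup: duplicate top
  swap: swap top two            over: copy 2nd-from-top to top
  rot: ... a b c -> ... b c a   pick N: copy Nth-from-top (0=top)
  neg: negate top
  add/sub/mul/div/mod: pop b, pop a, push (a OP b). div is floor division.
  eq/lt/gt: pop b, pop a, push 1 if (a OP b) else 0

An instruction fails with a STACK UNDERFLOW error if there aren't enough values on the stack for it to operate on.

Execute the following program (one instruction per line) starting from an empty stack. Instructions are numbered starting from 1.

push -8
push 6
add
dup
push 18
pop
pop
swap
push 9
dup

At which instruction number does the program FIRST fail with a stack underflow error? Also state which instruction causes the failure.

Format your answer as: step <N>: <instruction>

Answer: step 8: swap

Derivation:
Step 1 ('push -8'): stack = [-8], depth = 1
Step 2 ('push 6'): stack = [-8, 6], depth = 2
Step 3 ('add'): stack = [-2], depth = 1
Step 4 ('dup'): stack = [-2, -2], depth = 2
Step 5 ('push 18'): stack = [-2, -2, 18], depth = 3
Step 6 ('pop'): stack = [-2, -2], depth = 2
Step 7 ('pop'): stack = [-2], depth = 1
Step 8 ('swap'): needs 2 value(s) but depth is 1 — STACK UNDERFLOW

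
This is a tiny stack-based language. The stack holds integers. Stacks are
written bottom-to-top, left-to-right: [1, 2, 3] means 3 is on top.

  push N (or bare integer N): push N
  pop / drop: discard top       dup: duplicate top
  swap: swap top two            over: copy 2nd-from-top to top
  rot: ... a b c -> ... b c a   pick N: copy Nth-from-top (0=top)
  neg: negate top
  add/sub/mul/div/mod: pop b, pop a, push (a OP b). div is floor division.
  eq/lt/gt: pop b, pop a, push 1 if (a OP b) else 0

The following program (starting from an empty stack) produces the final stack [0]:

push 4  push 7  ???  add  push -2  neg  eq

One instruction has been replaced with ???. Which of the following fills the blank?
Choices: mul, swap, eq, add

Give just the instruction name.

Answer: swap

Derivation:
Stack before ???: [4, 7]
Stack after ???:  [7, 4]
Checking each choice:
  mul: stack underflow (need 2, have 1)
  swap: MATCH
  eq: stack underflow (need 2, have 1)
  add: stack underflow (need 2, have 1)


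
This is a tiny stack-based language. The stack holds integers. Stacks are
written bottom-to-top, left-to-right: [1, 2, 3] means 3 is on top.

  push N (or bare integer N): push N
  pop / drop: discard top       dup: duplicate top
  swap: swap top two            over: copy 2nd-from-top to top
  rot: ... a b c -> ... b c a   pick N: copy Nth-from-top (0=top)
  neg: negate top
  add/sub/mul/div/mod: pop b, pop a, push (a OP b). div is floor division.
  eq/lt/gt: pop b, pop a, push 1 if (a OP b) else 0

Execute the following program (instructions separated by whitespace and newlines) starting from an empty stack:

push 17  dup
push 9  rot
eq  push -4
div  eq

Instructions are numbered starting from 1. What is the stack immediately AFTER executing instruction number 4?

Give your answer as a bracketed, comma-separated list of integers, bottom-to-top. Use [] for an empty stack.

Step 1 ('push 17'): [17]
Step 2 ('dup'): [17, 17]
Step 3 ('push 9'): [17, 17, 9]
Step 4 ('rot'): [17, 9, 17]

Answer: [17, 9, 17]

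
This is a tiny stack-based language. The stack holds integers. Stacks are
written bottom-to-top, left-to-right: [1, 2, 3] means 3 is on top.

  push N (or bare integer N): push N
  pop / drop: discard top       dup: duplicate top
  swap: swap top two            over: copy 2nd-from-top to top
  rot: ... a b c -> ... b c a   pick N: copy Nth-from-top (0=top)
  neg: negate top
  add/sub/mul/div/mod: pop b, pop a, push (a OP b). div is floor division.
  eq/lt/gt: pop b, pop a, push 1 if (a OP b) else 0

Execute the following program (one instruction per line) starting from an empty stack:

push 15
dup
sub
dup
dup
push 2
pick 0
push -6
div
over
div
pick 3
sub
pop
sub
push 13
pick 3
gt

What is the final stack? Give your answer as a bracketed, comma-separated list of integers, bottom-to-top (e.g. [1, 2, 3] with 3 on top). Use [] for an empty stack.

Answer: [0, 0, -2, 1]

Derivation:
After 'push 15': [15]
After 'dup': [15, 15]
After 'sub': [0]
After 'dup': [0, 0]
After 'dup': [0, 0, 0]
After 'push 2': [0, 0, 0, 2]
After 'pick 0': [0, 0, 0, 2, 2]
After 'push -6': [0, 0, 0, 2, 2, -6]
After 'div': [0, 0, 0, 2, -1]
After 'over': [0, 0, 0, 2, -1, 2]
After 'div': [0, 0, 0, 2, -1]
After 'pick 3': [0, 0, 0, 2, -1, 0]
After 'sub': [0, 0, 0, 2, -1]
After 'pop': [0, 0, 0, 2]
After 'sub': [0, 0, -2]
After 'push 13': [0, 0, -2, 13]
After 'pick 3': [0, 0, -2, 13, 0]
After 'gt': [0, 0, -2, 1]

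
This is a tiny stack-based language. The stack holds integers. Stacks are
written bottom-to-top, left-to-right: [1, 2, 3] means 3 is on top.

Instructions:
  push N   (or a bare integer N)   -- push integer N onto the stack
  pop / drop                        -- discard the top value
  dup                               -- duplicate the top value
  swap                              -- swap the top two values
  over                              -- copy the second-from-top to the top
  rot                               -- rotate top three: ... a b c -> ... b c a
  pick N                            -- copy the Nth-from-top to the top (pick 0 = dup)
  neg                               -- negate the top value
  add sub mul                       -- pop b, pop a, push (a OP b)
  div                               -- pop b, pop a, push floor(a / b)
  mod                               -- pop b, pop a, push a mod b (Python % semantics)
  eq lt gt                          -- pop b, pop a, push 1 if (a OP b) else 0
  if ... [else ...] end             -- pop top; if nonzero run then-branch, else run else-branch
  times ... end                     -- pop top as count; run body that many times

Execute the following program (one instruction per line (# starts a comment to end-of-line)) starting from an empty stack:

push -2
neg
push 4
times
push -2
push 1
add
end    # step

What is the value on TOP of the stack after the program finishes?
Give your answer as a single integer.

After 'push -2': [-2]
After 'neg': [2]
After 'push 4': [2, 4]
After 'times': [2]
After 'push -2': [2, -2]
After 'push 1': [2, -2, 1]
After 'add': [2, -1]
After 'push -2': [2, -1, -2]
After 'push 1': [2, -1, -2, 1]
After 'add': [2, -1, -1]
After 'push -2': [2, -1, -1, -2]
After 'push 1': [2, -1, -1, -2, 1]
After 'add': [2, -1, -1, -1]
After 'push -2': [2, -1, -1, -1, -2]
After 'push 1': [2, -1, -1, -1, -2, 1]
After 'add': [2, -1, -1, -1, -1]

Answer: -1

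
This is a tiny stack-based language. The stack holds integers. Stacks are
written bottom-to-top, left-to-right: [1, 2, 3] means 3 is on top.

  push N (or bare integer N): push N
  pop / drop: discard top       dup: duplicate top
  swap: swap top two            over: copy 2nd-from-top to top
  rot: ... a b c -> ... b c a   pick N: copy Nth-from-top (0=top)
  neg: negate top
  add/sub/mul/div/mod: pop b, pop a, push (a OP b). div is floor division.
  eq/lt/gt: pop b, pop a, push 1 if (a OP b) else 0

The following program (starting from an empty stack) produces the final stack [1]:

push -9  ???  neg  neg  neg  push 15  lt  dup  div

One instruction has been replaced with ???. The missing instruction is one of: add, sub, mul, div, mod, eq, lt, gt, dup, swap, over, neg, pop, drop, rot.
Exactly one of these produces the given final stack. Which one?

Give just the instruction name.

Stack before ???: [-9]
Stack after ???:  [9]
The instruction that transforms [-9] -> [9] is: neg

Answer: neg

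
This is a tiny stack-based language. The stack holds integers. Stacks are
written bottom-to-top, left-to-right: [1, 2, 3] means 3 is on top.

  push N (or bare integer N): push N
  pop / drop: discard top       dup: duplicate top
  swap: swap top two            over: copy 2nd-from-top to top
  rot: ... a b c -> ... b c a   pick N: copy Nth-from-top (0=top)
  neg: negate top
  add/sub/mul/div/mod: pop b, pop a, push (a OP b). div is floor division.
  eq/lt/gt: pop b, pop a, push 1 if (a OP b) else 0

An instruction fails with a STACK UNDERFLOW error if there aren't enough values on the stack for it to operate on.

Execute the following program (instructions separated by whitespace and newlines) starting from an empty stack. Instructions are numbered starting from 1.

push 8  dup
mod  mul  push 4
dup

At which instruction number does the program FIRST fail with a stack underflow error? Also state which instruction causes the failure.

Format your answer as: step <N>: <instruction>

Step 1 ('push 8'): stack = [8], depth = 1
Step 2 ('dup'): stack = [8, 8], depth = 2
Step 3 ('mod'): stack = [0], depth = 1
Step 4 ('mul'): needs 2 value(s) but depth is 1 — STACK UNDERFLOW

Answer: step 4: mul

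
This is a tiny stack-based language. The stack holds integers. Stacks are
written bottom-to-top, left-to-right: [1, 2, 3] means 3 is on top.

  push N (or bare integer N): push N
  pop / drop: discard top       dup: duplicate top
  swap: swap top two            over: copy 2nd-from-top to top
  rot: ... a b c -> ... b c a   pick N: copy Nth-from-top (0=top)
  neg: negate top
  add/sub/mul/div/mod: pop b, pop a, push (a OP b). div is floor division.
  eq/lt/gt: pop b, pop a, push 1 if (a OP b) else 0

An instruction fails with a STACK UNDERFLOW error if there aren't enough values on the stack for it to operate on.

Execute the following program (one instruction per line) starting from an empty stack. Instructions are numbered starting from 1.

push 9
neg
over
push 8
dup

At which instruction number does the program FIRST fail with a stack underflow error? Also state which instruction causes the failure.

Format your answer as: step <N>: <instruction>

Step 1 ('push 9'): stack = [9], depth = 1
Step 2 ('neg'): stack = [-9], depth = 1
Step 3 ('over'): needs 2 value(s) but depth is 1 — STACK UNDERFLOW

Answer: step 3: over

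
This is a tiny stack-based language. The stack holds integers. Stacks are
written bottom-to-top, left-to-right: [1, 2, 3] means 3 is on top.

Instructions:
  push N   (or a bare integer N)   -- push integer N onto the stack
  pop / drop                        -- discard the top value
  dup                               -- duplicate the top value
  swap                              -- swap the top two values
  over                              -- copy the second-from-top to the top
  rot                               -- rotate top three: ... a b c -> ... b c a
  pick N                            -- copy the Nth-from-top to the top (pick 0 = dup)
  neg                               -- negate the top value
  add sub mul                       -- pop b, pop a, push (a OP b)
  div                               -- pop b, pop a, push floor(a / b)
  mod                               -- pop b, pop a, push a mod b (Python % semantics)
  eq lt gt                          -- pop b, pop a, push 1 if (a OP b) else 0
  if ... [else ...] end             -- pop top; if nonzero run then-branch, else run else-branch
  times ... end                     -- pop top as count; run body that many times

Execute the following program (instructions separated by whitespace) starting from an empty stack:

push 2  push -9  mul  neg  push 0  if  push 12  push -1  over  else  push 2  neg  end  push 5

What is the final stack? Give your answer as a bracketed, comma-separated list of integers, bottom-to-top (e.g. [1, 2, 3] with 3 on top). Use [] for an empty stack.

Answer: [18, -2, 5]

Derivation:
After 'push 2': [2]
After 'push -9': [2, -9]
After 'mul': [-18]
After 'neg': [18]
After 'push 0': [18, 0]
After 'if': [18]
After 'push 2': [18, 2]
After 'neg': [18, -2]
After 'push 5': [18, -2, 5]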